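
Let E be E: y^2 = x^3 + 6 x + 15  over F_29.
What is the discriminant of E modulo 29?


4 a^3 + 27 b^2 = 4*6^3 + 27*15^2 = 864 + 6075 = 6939
Delta = -16 * (6939) = -111024
Delta mod 29 = 17

Delta = 17 (mod 29)


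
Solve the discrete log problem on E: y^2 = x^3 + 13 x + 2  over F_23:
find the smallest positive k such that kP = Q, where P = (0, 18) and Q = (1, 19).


Enumerate multiples of P until we hit Q = (1, 19):
  1P = (0, 18)
  2P = (1, 4)
  3P = (11, 21)
  4P = (2, 17)
  5P = (4, 7)
  6P = (5, 13)
  7P = (19, 1)
  8P = (12, 0)
  9P = (19, 22)
  10P = (5, 10)
  11P = (4, 16)
  12P = (2, 6)
  13P = (11, 2)
  14P = (1, 19)
Match found at i = 14.

k = 14


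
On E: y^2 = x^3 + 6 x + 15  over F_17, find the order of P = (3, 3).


Compute successive multiples of P until we hit O:
  1P = (3, 3)
  2P = (3, 14)
  3P = O

ord(P) = 3


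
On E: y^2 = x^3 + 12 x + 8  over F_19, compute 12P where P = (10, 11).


k = 12 = 1100_2 (binary, LSB first: 0011)
Double-and-add from P = (10, 11):
  bit 0 = 0: acc unchanged = O
  bit 1 = 0: acc unchanged = O
  bit 2 = 1: acc = O + (9, 3) = (9, 3)
  bit 3 = 1: acc = (9, 3) + (7, 6) = (10, 8)

12P = (10, 8)


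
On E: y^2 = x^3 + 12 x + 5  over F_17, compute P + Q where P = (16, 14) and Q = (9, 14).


P != Q, so use the chord formula.
s = (y2 - y1) / (x2 - x1) = (0) / (10) mod 17 = 0
x3 = s^2 - x1 - x2 mod 17 = 0^2 - 16 - 9 = 9
y3 = s (x1 - x3) - y1 mod 17 = 0 * (16 - 9) - 14 = 3

P + Q = (9, 3)


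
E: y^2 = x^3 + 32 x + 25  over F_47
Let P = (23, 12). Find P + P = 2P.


Doubling: s = (3 x1^2 + a) / (2 y1)
s = (3*23^2 + 32) / (2*12) mod 47 = 42
x3 = s^2 - 2 x1 mod 47 = 42^2 - 2*23 = 26
y3 = s (x1 - x3) - y1 mod 47 = 42 * (23 - 26) - 12 = 3

2P = (26, 3)


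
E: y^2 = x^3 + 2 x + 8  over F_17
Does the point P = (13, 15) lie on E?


Check whether y^2 = x^3 + 2 x + 8 (mod 17) for (x, y) = (13, 15).
LHS: y^2 = 15^2 mod 17 = 4
RHS: x^3 + 2 x + 8 = 13^3 + 2*13 + 8 mod 17 = 4
LHS = RHS

Yes, on the curve


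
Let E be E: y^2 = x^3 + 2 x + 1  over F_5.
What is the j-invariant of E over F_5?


Delta = -16(4 a^3 + 27 b^2) mod 5 = 1
-1728 * (4 a)^3 = -1728 * (4*2)^3 mod 5 = 4
j = 4 * 1^(-1) mod 5 = 4

j = 4 (mod 5)


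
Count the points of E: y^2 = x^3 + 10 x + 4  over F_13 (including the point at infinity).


For each x in F_13, count y with y^2 = x^3 + 10 x + 4 mod 13:
  x = 0: RHS = 4, y in [2, 11]  -> 2 point(s)
  x = 3: RHS = 9, y in [3, 10]  -> 2 point(s)
  x = 4: RHS = 4, y in [2, 11]  -> 2 point(s)
  x = 5: RHS = 10, y in [6, 7]  -> 2 point(s)
  x = 7: RHS = 1, y in [1, 12]  -> 2 point(s)
  x = 9: RHS = 4, y in [2, 11]  -> 2 point(s)
  x = 10: RHS = 12, y in [5, 8]  -> 2 point(s)
Affine points: 14. Add the point at infinity: total = 15.

#E(F_13) = 15


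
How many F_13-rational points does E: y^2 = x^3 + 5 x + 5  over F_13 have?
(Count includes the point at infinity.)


For each x in F_13, count y with y^2 = x^3 + 5 x + 5 mod 13:
  x = 2: RHS = 10, y in [6, 7]  -> 2 point(s)
  x = 5: RHS = 12, y in [5, 8]  -> 2 point(s)
  x = 6: RHS = 4, y in [2, 11]  -> 2 point(s)
  x = 9: RHS = 12, y in [5, 8]  -> 2 point(s)
  x = 11: RHS = 0, y in [0]  -> 1 point(s)
  x = 12: RHS = 12, y in [5, 8]  -> 2 point(s)
Affine points: 11. Add the point at infinity: total = 12.

#E(F_13) = 12


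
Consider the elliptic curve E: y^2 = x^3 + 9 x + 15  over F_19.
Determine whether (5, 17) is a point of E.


Check whether y^2 = x^3 + 9 x + 15 (mod 19) for (x, y) = (5, 17).
LHS: y^2 = 17^2 mod 19 = 4
RHS: x^3 + 9 x + 15 = 5^3 + 9*5 + 15 mod 19 = 14
LHS != RHS

No, not on the curve


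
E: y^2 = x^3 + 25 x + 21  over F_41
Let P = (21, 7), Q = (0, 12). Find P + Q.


P != Q, so use the chord formula.
s = (y2 - y1) / (x2 - x1) = (5) / (20) mod 41 = 31
x3 = s^2 - x1 - x2 mod 41 = 31^2 - 21 - 0 = 38
y3 = s (x1 - x3) - y1 mod 41 = 31 * (21 - 38) - 7 = 40

P + Q = (38, 40)


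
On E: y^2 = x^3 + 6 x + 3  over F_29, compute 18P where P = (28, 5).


k = 18 = 10010_2 (binary, LSB first: 01001)
Double-and-add from P = (28, 5):
  bit 0 = 0: acc unchanged = O
  bit 1 = 1: acc = O + (6, 9) = (6, 9)
  bit 2 = 0: acc unchanged = (6, 9)
  bit 3 = 0: acc unchanged = (6, 9)
  bit 4 = 1: acc = (6, 9) + (22, 13) = (21, 9)

18P = (21, 9)


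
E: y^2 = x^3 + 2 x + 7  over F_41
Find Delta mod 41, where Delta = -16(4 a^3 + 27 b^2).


4 a^3 + 27 b^2 = 4*2^3 + 27*7^2 = 32 + 1323 = 1355
Delta = -16 * (1355) = -21680
Delta mod 41 = 9

Delta = 9 (mod 41)


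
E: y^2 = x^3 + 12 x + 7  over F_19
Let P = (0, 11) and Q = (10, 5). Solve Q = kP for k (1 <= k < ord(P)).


Enumerate multiples of P until we hit Q = (10, 5):
  1P = (0, 11)
  2P = (16, 1)
  3P = (12, 6)
  4P = (11, 11)
  5P = (8, 8)
  6P = (15, 16)
  7P = (2, 1)
  8P = (4, 9)
  9P = (1, 18)
  10P = (10, 14)
  11P = (7, 4)
  12P = (13, 2)
  13P = (13, 17)
  14P = (7, 15)
  15P = (10, 5)
Match found at i = 15.

k = 15


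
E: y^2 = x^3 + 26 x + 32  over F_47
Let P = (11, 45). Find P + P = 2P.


Doubling: s = (3 x1^2 + a) / (2 y1)
s = (3*11^2 + 26) / (2*45) mod 47 = 32
x3 = s^2 - 2 x1 mod 47 = 32^2 - 2*11 = 15
y3 = s (x1 - x3) - y1 mod 47 = 32 * (11 - 15) - 45 = 15

2P = (15, 15)


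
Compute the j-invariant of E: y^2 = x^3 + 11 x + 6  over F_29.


Delta = -16(4 a^3 + 27 b^2) mod 29 = 10
-1728 * (4 a)^3 = -1728 * (4*11)^3 mod 29 = 16
j = 16 * 10^(-1) mod 29 = 19

j = 19 (mod 29)


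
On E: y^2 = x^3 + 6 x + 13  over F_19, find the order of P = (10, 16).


Compute successive multiples of P until we hit O:
  1P = (10, 16)
  2P = (16, 5)
  3P = (18, 5)
  4P = (11, 2)
  5P = (4, 14)
  6P = (3, 18)
  7P = (15, 18)
  8P = (1, 18)
  ... (continuing to 21P)
  21P = O

ord(P) = 21


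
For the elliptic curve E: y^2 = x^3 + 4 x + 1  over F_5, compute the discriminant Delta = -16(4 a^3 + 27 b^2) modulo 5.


4 a^3 + 27 b^2 = 4*4^3 + 27*1^2 = 256 + 27 = 283
Delta = -16 * (283) = -4528
Delta mod 5 = 2

Delta = 2 (mod 5)


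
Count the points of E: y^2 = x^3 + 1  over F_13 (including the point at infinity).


For each x in F_13, count y with y^2 = x^3 + 0 x + 1 mod 13:
  x = 0: RHS = 1, y in [1, 12]  -> 2 point(s)
  x = 2: RHS = 9, y in [3, 10]  -> 2 point(s)
  x = 4: RHS = 0, y in [0]  -> 1 point(s)
  x = 5: RHS = 9, y in [3, 10]  -> 2 point(s)
  x = 6: RHS = 9, y in [3, 10]  -> 2 point(s)
  x = 10: RHS = 0, y in [0]  -> 1 point(s)
  x = 12: RHS = 0, y in [0]  -> 1 point(s)
Affine points: 11. Add the point at infinity: total = 12.

#E(F_13) = 12


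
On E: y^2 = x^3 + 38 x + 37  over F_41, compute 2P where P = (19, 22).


Doubling: s = (3 x1^2 + a) / (2 y1)
s = (3*19^2 + 38) / (2*22) mod 41 = 32
x3 = s^2 - 2 x1 mod 41 = 32^2 - 2*19 = 2
y3 = s (x1 - x3) - y1 mod 41 = 32 * (19 - 2) - 22 = 30

2P = (2, 30)


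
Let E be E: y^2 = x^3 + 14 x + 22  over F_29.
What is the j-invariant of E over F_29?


Delta = -16(4 a^3 + 27 b^2) mod 29 = 10
-1728 * (4 a)^3 = -1728 * (4*14)^3 mod 29 = 20
j = 20 * 10^(-1) mod 29 = 2

j = 2 (mod 29)


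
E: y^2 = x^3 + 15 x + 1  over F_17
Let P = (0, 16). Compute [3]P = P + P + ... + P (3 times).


k = 3 = 11_2 (binary, LSB first: 11)
Double-and-add from P = (0, 16):
  bit 0 = 1: acc = O + (0, 16) = (0, 16)
  bit 1 = 1: acc = (0, 16) + (1, 0) = (0, 1)

3P = (0, 1)


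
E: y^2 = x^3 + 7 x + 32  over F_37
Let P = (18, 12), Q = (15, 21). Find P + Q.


P != Q, so use the chord formula.
s = (y2 - y1) / (x2 - x1) = (9) / (34) mod 37 = 34
x3 = s^2 - x1 - x2 mod 37 = 34^2 - 18 - 15 = 13
y3 = s (x1 - x3) - y1 mod 37 = 34 * (18 - 13) - 12 = 10

P + Q = (13, 10)


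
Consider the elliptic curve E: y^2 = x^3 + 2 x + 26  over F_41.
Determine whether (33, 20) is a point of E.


Check whether y^2 = x^3 + 2 x + 26 (mod 41) for (x, y) = (33, 20).
LHS: y^2 = 20^2 mod 41 = 31
RHS: x^3 + 2 x + 26 = 33^3 + 2*33 + 26 mod 41 = 31
LHS = RHS

Yes, on the curve


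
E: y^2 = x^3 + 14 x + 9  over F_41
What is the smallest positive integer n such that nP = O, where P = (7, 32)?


Compute successive multiples of P until we hit O:
  1P = (7, 32)
  2P = (35, 18)
  3P = (30, 0)
  4P = (35, 23)
  5P = (7, 9)
  6P = O

ord(P) = 6


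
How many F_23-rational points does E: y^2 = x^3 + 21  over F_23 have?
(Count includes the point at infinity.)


For each x in F_23, count y with y^2 = x^3 + 0 x + 21 mod 23:
  x = 2: RHS = 6, y in [11, 12]  -> 2 point(s)
  x = 3: RHS = 2, y in [5, 18]  -> 2 point(s)
  x = 4: RHS = 16, y in [4, 19]  -> 2 point(s)
  x = 5: RHS = 8, y in [10, 13]  -> 2 point(s)
  x = 8: RHS = 4, y in [2, 21]  -> 2 point(s)
  x = 10: RHS = 9, y in [3, 20]  -> 2 point(s)
  x = 11: RHS = 18, y in [8, 15]  -> 2 point(s)
  x = 12: RHS = 1, y in [1, 22]  -> 2 point(s)
  x = 16: RHS = 0, y in [0]  -> 1 point(s)
  x = 17: RHS = 12, y in [9, 14]  -> 2 point(s)
  x = 19: RHS = 3, y in [7, 16]  -> 2 point(s)
  x = 21: RHS = 13, y in [6, 17]  -> 2 point(s)
Affine points: 23. Add the point at infinity: total = 24.

#E(F_23) = 24


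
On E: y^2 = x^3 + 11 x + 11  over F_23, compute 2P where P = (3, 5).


Doubling: s = (3 x1^2 + a) / (2 y1)
s = (3*3^2 + 11) / (2*5) mod 23 = 13
x3 = s^2 - 2 x1 mod 23 = 13^2 - 2*3 = 2
y3 = s (x1 - x3) - y1 mod 23 = 13 * (3 - 2) - 5 = 8

2P = (2, 8)


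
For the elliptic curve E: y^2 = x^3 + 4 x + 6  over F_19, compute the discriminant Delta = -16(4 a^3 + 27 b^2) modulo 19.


4 a^3 + 27 b^2 = 4*4^3 + 27*6^2 = 256 + 972 = 1228
Delta = -16 * (1228) = -19648
Delta mod 19 = 17

Delta = 17 (mod 19)


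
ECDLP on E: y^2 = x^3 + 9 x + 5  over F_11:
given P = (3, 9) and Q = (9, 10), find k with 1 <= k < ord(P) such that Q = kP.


Enumerate multiples of P until we hit Q = (9, 10):
  1P = (3, 9)
  2P = (9, 1)
  3P = (2, 8)
  4P = (7, 9)
  5P = (1, 2)
  6P = (0, 7)
  7P = (6, 0)
  8P = (0, 4)
  9P = (1, 9)
  10P = (7, 2)
  11P = (2, 3)
  12P = (9, 10)
Match found at i = 12.

k = 12


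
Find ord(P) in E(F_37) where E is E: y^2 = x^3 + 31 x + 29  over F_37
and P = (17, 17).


Compute successive multiples of P until we hit O:
  1P = (17, 17)
  2P = (10, 9)
  3P = (3, 36)
  4P = (33, 10)
  5P = (20, 19)
  6P = (21, 5)
  7P = (8, 30)
  8P = (15, 13)
  ... (continuing to 44P)
  44P = O

ord(P) = 44


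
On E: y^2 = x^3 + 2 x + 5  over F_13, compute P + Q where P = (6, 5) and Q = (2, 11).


P != Q, so use the chord formula.
s = (y2 - y1) / (x2 - x1) = (6) / (9) mod 13 = 5
x3 = s^2 - x1 - x2 mod 13 = 5^2 - 6 - 2 = 4
y3 = s (x1 - x3) - y1 mod 13 = 5 * (6 - 4) - 5 = 5

P + Q = (4, 5)


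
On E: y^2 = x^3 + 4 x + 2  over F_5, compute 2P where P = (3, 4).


k = 2 = 10_2 (binary, LSB first: 01)
Double-and-add from P = (3, 4):
  bit 0 = 0: acc unchanged = O
  bit 1 = 1: acc = O + (3, 1) = (3, 1)

2P = (3, 1)


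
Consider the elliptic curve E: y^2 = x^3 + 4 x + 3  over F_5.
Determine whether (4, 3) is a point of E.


Check whether y^2 = x^3 + 4 x + 3 (mod 5) for (x, y) = (4, 3).
LHS: y^2 = 3^2 mod 5 = 4
RHS: x^3 + 4 x + 3 = 4^3 + 4*4 + 3 mod 5 = 3
LHS != RHS

No, not on the curve


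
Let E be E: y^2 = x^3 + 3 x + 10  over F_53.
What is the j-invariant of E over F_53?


Delta = -16(4 a^3 + 27 b^2) mod 53 = 16
-1728 * (4 a)^3 = -1728 * (4*3)^3 mod 53 = 36
j = 36 * 16^(-1) mod 53 = 42

j = 42 (mod 53)


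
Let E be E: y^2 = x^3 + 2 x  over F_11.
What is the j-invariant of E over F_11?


Delta = -16(4 a^3 + 27 b^2) mod 11 = 5
-1728 * (4 a)^3 = -1728 * (4*2)^3 mod 11 = 5
j = 5 * 5^(-1) mod 11 = 1

j = 1 (mod 11)


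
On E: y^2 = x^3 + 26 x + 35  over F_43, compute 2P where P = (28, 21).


Doubling: s = (3 x1^2 + a) / (2 y1)
s = (3*28^2 + 26) / (2*21) mod 43 = 30
x3 = s^2 - 2 x1 mod 43 = 30^2 - 2*28 = 27
y3 = s (x1 - x3) - y1 mod 43 = 30 * (28 - 27) - 21 = 9

2P = (27, 9)


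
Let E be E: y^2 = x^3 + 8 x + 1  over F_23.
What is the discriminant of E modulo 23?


4 a^3 + 27 b^2 = 4*8^3 + 27*1^2 = 2048 + 27 = 2075
Delta = -16 * (2075) = -33200
Delta mod 23 = 12

Delta = 12 (mod 23)


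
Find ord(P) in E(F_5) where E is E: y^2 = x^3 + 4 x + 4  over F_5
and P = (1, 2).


Compute successive multiples of P until we hit O:
  1P = (1, 2)
  2P = (2, 0)
  3P = (1, 3)
  4P = O

ord(P) = 4


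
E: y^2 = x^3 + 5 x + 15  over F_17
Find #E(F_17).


For each x in F_17, count y with y^2 = x^3 + 5 x + 15 mod 17:
  x = 0: RHS = 15, y in [7, 10]  -> 2 point(s)
  x = 1: RHS = 4, y in [2, 15]  -> 2 point(s)
  x = 2: RHS = 16, y in [4, 13]  -> 2 point(s)
  x = 7: RHS = 2, y in [6, 11]  -> 2 point(s)
  x = 12: RHS = 1, y in [1, 16]  -> 2 point(s)
  x = 13: RHS = 16, y in [4, 13]  -> 2 point(s)
  x = 16: RHS = 9, y in [3, 14]  -> 2 point(s)
Affine points: 14. Add the point at infinity: total = 15.

#E(F_17) = 15


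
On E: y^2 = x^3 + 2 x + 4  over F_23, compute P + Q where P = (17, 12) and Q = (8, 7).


P != Q, so use the chord formula.
s = (y2 - y1) / (x2 - x1) = (18) / (14) mod 23 = 21
x3 = s^2 - x1 - x2 mod 23 = 21^2 - 17 - 8 = 2
y3 = s (x1 - x3) - y1 mod 23 = 21 * (17 - 2) - 12 = 4

P + Q = (2, 4)


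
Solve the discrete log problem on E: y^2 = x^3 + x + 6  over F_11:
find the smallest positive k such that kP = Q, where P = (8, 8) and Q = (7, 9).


Enumerate multiples of P until we hit Q = (7, 9):
  1P = (8, 8)
  2P = (7, 2)
  3P = (10, 2)
  4P = (2, 7)
  5P = (5, 9)
  6P = (3, 5)
  7P = (3, 6)
  8P = (5, 2)
  9P = (2, 4)
  10P = (10, 9)
  11P = (7, 9)
Match found at i = 11.

k = 11


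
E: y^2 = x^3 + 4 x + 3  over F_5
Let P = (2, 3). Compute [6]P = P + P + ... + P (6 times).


k = 6 = 110_2 (binary, LSB first: 011)
Double-and-add from P = (2, 3):
  bit 0 = 0: acc unchanged = O
  bit 1 = 1: acc = O + (2, 2) = (2, 2)
  bit 2 = 1: acc = (2, 2) + (2, 3) = O

6P = O


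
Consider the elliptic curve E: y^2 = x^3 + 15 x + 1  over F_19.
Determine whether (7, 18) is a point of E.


Check whether y^2 = x^3 + 15 x + 1 (mod 19) for (x, y) = (7, 18).
LHS: y^2 = 18^2 mod 19 = 1
RHS: x^3 + 15 x + 1 = 7^3 + 15*7 + 1 mod 19 = 12
LHS != RHS

No, not on the curve


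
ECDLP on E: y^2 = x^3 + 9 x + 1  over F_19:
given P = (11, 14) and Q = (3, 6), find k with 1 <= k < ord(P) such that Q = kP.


Enumerate multiples of P until we hit Q = (3, 6):
  1P = (11, 14)
  2P = (6, 9)
  3P = (3, 13)
  4P = (16, 2)
  5P = (16, 17)
  6P = (3, 6)
Match found at i = 6.

k = 6


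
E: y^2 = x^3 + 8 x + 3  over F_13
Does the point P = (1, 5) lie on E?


Check whether y^2 = x^3 + 8 x + 3 (mod 13) for (x, y) = (1, 5).
LHS: y^2 = 5^2 mod 13 = 12
RHS: x^3 + 8 x + 3 = 1^3 + 8*1 + 3 mod 13 = 12
LHS = RHS

Yes, on the curve


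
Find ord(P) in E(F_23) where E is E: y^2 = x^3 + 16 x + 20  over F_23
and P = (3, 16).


Compute successive multiples of P until we hit O:
  1P = (3, 16)
  2P = (12, 10)
  3P = (11, 20)
  4P = (15, 1)
  5P = (8, 19)
  6P = (5, 15)
  7P = (21, 16)
  8P = (22, 7)
  ... (continuing to 19P)
  19P = O

ord(P) = 19


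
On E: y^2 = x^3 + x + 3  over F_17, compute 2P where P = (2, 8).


k = 2 = 10_2 (binary, LSB first: 01)
Double-and-add from P = (2, 8):
  bit 0 = 0: acc unchanged = O
  bit 1 = 1: acc = O + (12, 3) = (12, 3)

2P = (12, 3)


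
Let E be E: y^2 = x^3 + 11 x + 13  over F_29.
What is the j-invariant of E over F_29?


Delta = -16(4 a^3 + 27 b^2) mod 29 = 3
-1728 * (4 a)^3 = -1728 * (4*11)^3 mod 29 = 16
j = 16 * 3^(-1) mod 29 = 15

j = 15 (mod 29)


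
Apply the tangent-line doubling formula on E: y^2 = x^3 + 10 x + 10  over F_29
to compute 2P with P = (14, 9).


Doubling: s = (3 x1^2 + a) / (2 y1)
s = (3*14^2 + 10) / (2*9) mod 29 = 1
x3 = s^2 - 2 x1 mod 29 = 1^2 - 2*14 = 2
y3 = s (x1 - x3) - y1 mod 29 = 1 * (14 - 2) - 9 = 3

2P = (2, 3)


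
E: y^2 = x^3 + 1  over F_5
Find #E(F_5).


For each x in F_5, count y with y^2 = x^3 + 0 x + 1 mod 5:
  x = 0: RHS = 1, y in [1, 4]  -> 2 point(s)
  x = 2: RHS = 4, y in [2, 3]  -> 2 point(s)
  x = 4: RHS = 0, y in [0]  -> 1 point(s)
Affine points: 5. Add the point at infinity: total = 6.

#E(F_5) = 6


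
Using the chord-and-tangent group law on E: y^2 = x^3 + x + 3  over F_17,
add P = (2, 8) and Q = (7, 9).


P != Q, so use the chord formula.
s = (y2 - y1) / (x2 - x1) = (1) / (5) mod 17 = 7
x3 = s^2 - x1 - x2 mod 17 = 7^2 - 2 - 7 = 6
y3 = s (x1 - x3) - y1 mod 17 = 7 * (2 - 6) - 8 = 15

P + Q = (6, 15)


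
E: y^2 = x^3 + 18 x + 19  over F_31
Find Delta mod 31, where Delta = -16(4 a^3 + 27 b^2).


4 a^3 + 27 b^2 = 4*18^3 + 27*19^2 = 23328 + 9747 = 33075
Delta = -16 * (33075) = -529200
Delta mod 31 = 1

Delta = 1 (mod 31)


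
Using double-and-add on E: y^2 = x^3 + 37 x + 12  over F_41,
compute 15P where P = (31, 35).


k = 15 = 1111_2 (binary, LSB first: 1111)
Double-and-add from P = (31, 35):
  bit 0 = 1: acc = O + (31, 35) = (31, 35)
  bit 1 = 1: acc = (31, 35) + (18, 27) = (13, 36)
  bit 2 = 1: acc = (13, 36) + (7, 32) = (26, 10)
  bit 3 = 1: acc = (26, 10) + (9, 34) = (7, 9)

15P = (7, 9)


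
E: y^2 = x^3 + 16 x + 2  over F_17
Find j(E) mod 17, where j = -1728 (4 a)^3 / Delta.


Delta = -16(4 a^3 + 27 b^2) mod 17 = 2
-1728 * (4 a)^3 = -1728 * (4*16)^3 mod 17 = 7
j = 7 * 2^(-1) mod 17 = 12

j = 12 (mod 17)


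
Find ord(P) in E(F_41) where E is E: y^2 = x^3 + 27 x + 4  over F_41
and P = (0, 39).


Compute successive multiples of P until we hit O:
  1P = (0, 39)
  2P = (2, 36)
  3P = (31, 28)
  4P = (19, 18)
  5P = (13, 25)
  6P = (18, 34)
  7P = (27, 30)
  8P = (5, 31)
  ... (continuing to 25P)
  25P = O

ord(P) = 25


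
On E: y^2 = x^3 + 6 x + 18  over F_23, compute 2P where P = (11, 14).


Doubling: s = (3 x1^2 + a) / (2 y1)
s = (3*11^2 + 6) / (2*14) mod 23 = 14
x3 = s^2 - 2 x1 mod 23 = 14^2 - 2*11 = 13
y3 = s (x1 - x3) - y1 mod 23 = 14 * (11 - 13) - 14 = 4

2P = (13, 4)


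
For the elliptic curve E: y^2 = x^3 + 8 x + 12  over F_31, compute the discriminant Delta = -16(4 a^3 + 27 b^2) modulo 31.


4 a^3 + 27 b^2 = 4*8^3 + 27*12^2 = 2048 + 3888 = 5936
Delta = -16 * (5936) = -94976
Delta mod 31 = 8

Delta = 8 (mod 31)


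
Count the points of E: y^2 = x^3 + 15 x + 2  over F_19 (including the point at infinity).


For each x in F_19, count y with y^2 = x^3 + 15 x + 2 mod 19:
  x = 3: RHS = 17, y in [6, 13]  -> 2 point(s)
  x = 6: RHS = 4, y in [2, 17]  -> 2 point(s)
  x = 8: RHS = 7, y in [8, 11]  -> 2 point(s)
  x = 9: RHS = 11, y in [7, 12]  -> 2 point(s)
  x = 11: RHS = 16, y in [4, 15]  -> 2 point(s)
  x = 13: RHS = 0, y in [0]  -> 1 point(s)
  x = 14: RHS = 11, y in [7, 12]  -> 2 point(s)
  x = 15: RHS = 11, y in [7, 12]  -> 2 point(s)
  x = 16: RHS = 6, y in [5, 14]  -> 2 point(s)
  x = 18: RHS = 5, y in [9, 10]  -> 2 point(s)
Affine points: 19. Add the point at infinity: total = 20.

#E(F_19) = 20


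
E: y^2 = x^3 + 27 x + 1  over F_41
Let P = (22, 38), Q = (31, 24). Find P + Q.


P != Q, so use the chord formula.
s = (y2 - y1) / (x2 - x1) = (27) / (9) mod 41 = 3
x3 = s^2 - x1 - x2 mod 41 = 3^2 - 22 - 31 = 38
y3 = s (x1 - x3) - y1 mod 41 = 3 * (22 - 38) - 38 = 37

P + Q = (38, 37)


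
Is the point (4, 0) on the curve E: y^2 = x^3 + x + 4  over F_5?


Check whether y^2 = x^3 + 1 x + 4 (mod 5) for (x, y) = (4, 0).
LHS: y^2 = 0^2 mod 5 = 0
RHS: x^3 + 1 x + 4 = 4^3 + 1*4 + 4 mod 5 = 2
LHS != RHS

No, not on the curve


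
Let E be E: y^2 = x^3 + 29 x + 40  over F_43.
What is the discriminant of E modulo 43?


4 a^3 + 27 b^2 = 4*29^3 + 27*40^2 = 97556 + 43200 = 140756
Delta = -16 * (140756) = -2252096
Delta mod 43 = 29

Delta = 29 (mod 43)


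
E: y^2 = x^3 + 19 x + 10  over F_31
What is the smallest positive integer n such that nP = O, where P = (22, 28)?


Compute successive multiples of P until we hit O:
  1P = (22, 28)
  2P = (20, 19)
  3P = (17, 10)
  4P = (0, 14)
  5P = (3, 1)
  6P = (13, 6)
  7P = (28, 9)
  8P = (16, 15)
  ... (continuing to 28P)
  28P = O

ord(P) = 28


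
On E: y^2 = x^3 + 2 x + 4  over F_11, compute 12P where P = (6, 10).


k = 12 = 1100_2 (binary, LSB first: 0011)
Double-and-add from P = (6, 10):
  bit 0 = 0: acc unchanged = O
  bit 1 = 0: acc unchanged = O
  bit 2 = 1: acc = O + (0, 2) = (0, 2)
  bit 3 = 1: acc = (0, 2) + (3, 2) = (8, 9)

12P = (8, 9)


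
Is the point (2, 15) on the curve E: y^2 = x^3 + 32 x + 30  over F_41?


Check whether y^2 = x^3 + 32 x + 30 (mod 41) for (x, y) = (2, 15).
LHS: y^2 = 15^2 mod 41 = 20
RHS: x^3 + 32 x + 30 = 2^3 + 32*2 + 30 mod 41 = 20
LHS = RHS

Yes, on the curve


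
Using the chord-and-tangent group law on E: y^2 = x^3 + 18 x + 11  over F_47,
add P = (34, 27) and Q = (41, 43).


P != Q, so use the chord formula.
s = (y2 - y1) / (x2 - x1) = (16) / (7) mod 47 = 9
x3 = s^2 - x1 - x2 mod 47 = 9^2 - 34 - 41 = 6
y3 = s (x1 - x3) - y1 mod 47 = 9 * (34 - 6) - 27 = 37

P + Q = (6, 37)


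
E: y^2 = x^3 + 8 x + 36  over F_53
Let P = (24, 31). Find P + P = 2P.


Doubling: s = (3 x1^2 + a) / (2 y1)
s = (3*24^2 + 8) / (2*31) mod 53 = 28
x3 = s^2 - 2 x1 mod 53 = 28^2 - 2*24 = 47
y3 = s (x1 - x3) - y1 mod 53 = 28 * (24 - 47) - 31 = 14

2P = (47, 14)


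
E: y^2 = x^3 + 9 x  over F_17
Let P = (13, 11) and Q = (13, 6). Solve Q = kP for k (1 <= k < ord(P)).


Enumerate multiples of P until we hit Q = (13, 6):
  1P = (13, 11)
  2P = (4, 10)
  3P = (4, 7)
  4P = (13, 6)
Match found at i = 4.

k = 4


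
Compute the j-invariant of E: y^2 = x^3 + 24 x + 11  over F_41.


Delta = -16(4 a^3 + 27 b^2) mod 41 = 6
-1728 * (4 a)^3 = -1728 * (4*24)^3 mod 41 = 18
j = 18 * 6^(-1) mod 41 = 3

j = 3 (mod 41)


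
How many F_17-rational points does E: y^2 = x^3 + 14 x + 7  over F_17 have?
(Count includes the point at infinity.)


For each x in F_17, count y with y^2 = x^3 + 14 x + 7 mod 17:
  x = 2: RHS = 9, y in [3, 14]  -> 2 point(s)
  x = 3: RHS = 8, y in [5, 12]  -> 2 point(s)
  x = 4: RHS = 8, y in [5, 12]  -> 2 point(s)
  x = 5: RHS = 15, y in [7, 10]  -> 2 point(s)
  x = 6: RHS = 1, y in [1, 16]  -> 2 point(s)
  x = 8: RHS = 2, y in [6, 11]  -> 2 point(s)
  x = 10: RHS = 8, y in [5, 12]  -> 2 point(s)
  x = 11: RHS = 13, y in [8, 9]  -> 2 point(s)
  x = 12: RHS = 16, y in [4, 13]  -> 2 point(s)
  x = 16: RHS = 9, y in [3, 14]  -> 2 point(s)
Affine points: 20. Add the point at infinity: total = 21.

#E(F_17) = 21


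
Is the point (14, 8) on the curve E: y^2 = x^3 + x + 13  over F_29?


Check whether y^2 = x^3 + 1 x + 13 (mod 29) for (x, y) = (14, 8).
LHS: y^2 = 8^2 mod 29 = 6
RHS: x^3 + 1 x + 13 = 14^3 + 1*14 + 13 mod 29 = 16
LHS != RHS

No, not on the curve


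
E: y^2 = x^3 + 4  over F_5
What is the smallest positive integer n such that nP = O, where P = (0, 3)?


Compute successive multiples of P until we hit O:
  1P = (0, 3)
  2P = (0, 2)
  3P = O

ord(P) = 3


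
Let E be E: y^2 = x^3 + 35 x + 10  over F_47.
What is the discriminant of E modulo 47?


4 a^3 + 27 b^2 = 4*35^3 + 27*10^2 = 171500 + 2700 = 174200
Delta = -16 * (174200) = -2787200
Delta mod 47 = 41

Delta = 41 (mod 47)


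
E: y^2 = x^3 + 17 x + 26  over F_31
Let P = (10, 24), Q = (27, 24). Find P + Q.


P != Q, so use the chord formula.
s = (y2 - y1) / (x2 - x1) = (0) / (17) mod 31 = 0
x3 = s^2 - x1 - x2 mod 31 = 0^2 - 10 - 27 = 25
y3 = s (x1 - x3) - y1 mod 31 = 0 * (10 - 25) - 24 = 7

P + Q = (25, 7)


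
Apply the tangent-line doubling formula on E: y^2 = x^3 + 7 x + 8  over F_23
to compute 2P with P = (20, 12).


Doubling: s = (3 x1^2 + a) / (2 y1)
s = (3*20^2 + 7) / (2*12) mod 23 = 11
x3 = s^2 - 2 x1 mod 23 = 11^2 - 2*20 = 12
y3 = s (x1 - x3) - y1 mod 23 = 11 * (20 - 12) - 12 = 7

2P = (12, 7)


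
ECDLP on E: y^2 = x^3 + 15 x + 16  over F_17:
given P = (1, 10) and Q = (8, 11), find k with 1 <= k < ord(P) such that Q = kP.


Enumerate multiples of P until we hit Q = (8, 11):
  1P = (1, 10)
  2P = (0, 13)
  3P = (8, 11)
Match found at i = 3.

k = 3


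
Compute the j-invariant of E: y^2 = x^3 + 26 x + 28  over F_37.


Delta = -16(4 a^3 + 27 b^2) mod 37 = 20
-1728 * (4 a)^3 = -1728 * (4*26)^3 mod 37 = 1
j = 1 * 20^(-1) mod 37 = 13

j = 13 (mod 37)


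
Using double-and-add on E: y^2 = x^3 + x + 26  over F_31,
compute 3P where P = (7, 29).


k = 3 = 11_2 (binary, LSB first: 11)
Double-and-add from P = (7, 29):
  bit 0 = 1: acc = O + (7, 29) = (7, 29)
  bit 1 = 1: acc = (7, 29) + (22, 30) = (6, 0)

3P = (6, 0)


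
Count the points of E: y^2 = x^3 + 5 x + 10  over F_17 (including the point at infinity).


For each x in F_17, count y with y^2 = x^3 + 5 x + 10 mod 17:
  x = 1: RHS = 16, y in [4, 13]  -> 2 point(s)
  x = 3: RHS = 1, y in [1, 16]  -> 2 point(s)
  x = 4: RHS = 9, y in [3, 14]  -> 2 point(s)
  x = 6: RHS = 1, y in [1, 16]  -> 2 point(s)
  x = 8: RHS = 1, y in [1, 16]  -> 2 point(s)
  x = 9: RHS = 2, y in [6, 11]  -> 2 point(s)
  x = 11: RHS = 2, y in [6, 11]  -> 2 point(s)
  x = 12: RHS = 13, y in [8, 9]  -> 2 point(s)
  x = 14: RHS = 2, y in [6, 11]  -> 2 point(s)
  x = 15: RHS = 9, y in [3, 14]  -> 2 point(s)
  x = 16: RHS = 4, y in [2, 15]  -> 2 point(s)
Affine points: 22. Add the point at infinity: total = 23.

#E(F_17) = 23


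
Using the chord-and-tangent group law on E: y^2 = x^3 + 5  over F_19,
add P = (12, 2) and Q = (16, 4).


P != Q, so use the chord formula.
s = (y2 - y1) / (x2 - x1) = (2) / (4) mod 19 = 10
x3 = s^2 - x1 - x2 mod 19 = 10^2 - 12 - 16 = 15
y3 = s (x1 - x3) - y1 mod 19 = 10 * (12 - 15) - 2 = 6

P + Q = (15, 6)


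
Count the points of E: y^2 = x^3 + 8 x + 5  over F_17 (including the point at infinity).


For each x in F_17, count y with y^2 = x^3 + 8 x + 5 mod 17:
  x = 4: RHS = 16, y in [4, 13]  -> 2 point(s)
  x = 5: RHS = 0, y in [0]  -> 1 point(s)
  x = 7: RHS = 13, y in [8, 9]  -> 2 point(s)
  x = 11: RHS = 13, y in [8, 9]  -> 2 point(s)
  x = 15: RHS = 15, y in [7, 10]  -> 2 point(s)
  x = 16: RHS = 13, y in [8, 9]  -> 2 point(s)
Affine points: 11. Add the point at infinity: total = 12.

#E(F_17) = 12


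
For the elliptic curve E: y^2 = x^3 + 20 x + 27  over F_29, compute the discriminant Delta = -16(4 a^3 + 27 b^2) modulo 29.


4 a^3 + 27 b^2 = 4*20^3 + 27*27^2 = 32000 + 19683 = 51683
Delta = -16 * (51683) = -826928
Delta mod 29 = 7

Delta = 7 (mod 29)


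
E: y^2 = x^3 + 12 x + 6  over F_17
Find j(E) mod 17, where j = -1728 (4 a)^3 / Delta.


Delta = -16(4 a^3 + 27 b^2) mod 17 = 13
-1728 * (4 a)^3 = -1728 * (4*12)^3 mod 17 = 8
j = 8 * 13^(-1) mod 17 = 15

j = 15 (mod 17)


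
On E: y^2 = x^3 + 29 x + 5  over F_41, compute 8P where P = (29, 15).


k = 8 = 1000_2 (binary, LSB first: 0001)
Double-and-add from P = (29, 15):
  bit 0 = 0: acc unchanged = O
  bit 1 = 0: acc unchanged = O
  bit 2 = 0: acc unchanged = O
  bit 3 = 1: acc = O + (35, 36) = (35, 36)

8P = (35, 36)


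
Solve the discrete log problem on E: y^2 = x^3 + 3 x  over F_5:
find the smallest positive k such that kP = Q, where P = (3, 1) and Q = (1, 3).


Enumerate multiples of P until we hit Q = (1, 3):
  1P = (3, 1)
  2P = (4, 4)
  3P = (2, 2)
  4P = (1, 2)
  5P = (0, 0)
  6P = (1, 3)
Match found at i = 6.

k = 6


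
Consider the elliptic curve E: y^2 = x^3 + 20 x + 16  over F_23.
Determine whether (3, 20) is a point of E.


Check whether y^2 = x^3 + 20 x + 16 (mod 23) for (x, y) = (3, 20).
LHS: y^2 = 20^2 mod 23 = 9
RHS: x^3 + 20 x + 16 = 3^3 + 20*3 + 16 mod 23 = 11
LHS != RHS

No, not on the curve


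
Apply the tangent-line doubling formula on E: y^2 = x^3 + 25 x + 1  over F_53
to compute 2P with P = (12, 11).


Doubling: s = (3 x1^2 + a) / (2 y1)
s = (3*12^2 + 25) / (2*11) mod 53 = 28
x3 = s^2 - 2 x1 mod 53 = 28^2 - 2*12 = 18
y3 = s (x1 - x3) - y1 mod 53 = 28 * (12 - 18) - 11 = 33

2P = (18, 33)


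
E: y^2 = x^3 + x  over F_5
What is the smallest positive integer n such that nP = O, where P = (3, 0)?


Compute successive multiples of P until we hit O:
  1P = (3, 0)
  2P = O

ord(P) = 2


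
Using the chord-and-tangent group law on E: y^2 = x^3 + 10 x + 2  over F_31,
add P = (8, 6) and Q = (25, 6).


P != Q, so use the chord formula.
s = (y2 - y1) / (x2 - x1) = (0) / (17) mod 31 = 0
x3 = s^2 - x1 - x2 mod 31 = 0^2 - 8 - 25 = 29
y3 = s (x1 - x3) - y1 mod 31 = 0 * (8 - 29) - 6 = 25

P + Q = (29, 25)


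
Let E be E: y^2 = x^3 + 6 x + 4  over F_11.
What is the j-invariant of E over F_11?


Delta = -16(4 a^3 + 27 b^2) mod 11 = 10
-1728 * (4 a)^3 = -1728 * (4*6)^3 mod 11 = 3
j = 3 * 10^(-1) mod 11 = 8

j = 8 (mod 11)


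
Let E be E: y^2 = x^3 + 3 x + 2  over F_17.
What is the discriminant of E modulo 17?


4 a^3 + 27 b^2 = 4*3^3 + 27*2^2 = 108 + 108 = 216
Delta = -16 * (216) = -3456
Delta mod 17 = 12

Delta = 12 (mod 17)


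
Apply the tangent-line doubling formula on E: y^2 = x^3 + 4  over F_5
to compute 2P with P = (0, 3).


Doubling: s = (3 x1^2 + a) / (2 y1)
s = (3*0^2 + 0) / (2*3) mod 5 = 0
x3 = s^2 - 2 x1 mod 5 = 0^2 - 2*0 = 0
y3 = s (x1 - x3) - y1 mod 5 = 0 * (0 - 0) - 3 = 2

2P = (0, 2)


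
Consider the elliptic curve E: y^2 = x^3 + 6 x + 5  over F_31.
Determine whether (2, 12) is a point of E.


Check whether y^2 = x^3 + 6 x + 5 (mod 31) for (x, y) = (2, 12).
LHS: y^2 = 12^2 mod 31 = 20
RHS: x^3 + 6 x + 5 = 2^3 + 6*2 + 5 mod 31 = 25
LHS != RHS

No, not on the curve


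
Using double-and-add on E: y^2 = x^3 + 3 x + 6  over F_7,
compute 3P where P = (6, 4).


k = 3 = 11_2 (binary, LSB first: 11)
Double-and-add from P = (6, 4):
  bit 0 = 1: acc = O + (6, 4) = (6, 4)
  bit 1 = 1: acc = (6, 4) + (3, 0) = (6, 3)

3P = (6, 3)


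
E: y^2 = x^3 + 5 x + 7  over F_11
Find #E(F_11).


For each x in F_11, count y with y^2 = x^3 + 5 x + 7 mod 11:
  x = 2: RHS = 3, y in [5, 6]  -> 2 point(s)
  x = 3: RHS = 5, y in [4, 7]  -> 2 point(s)
  x = 4: RHS = 3, y in [5, 6]  -> 2 point(s)
  x = 5: RHS = 3, y in [5, 6]  -> 2 point(s)
  x = 6: RHS = 0, y in [0]  -> 1 point(s)
  x = 7: RHS = 0, y in [0]  -> 1 point(s)
  x = 8: RHS = 9, y in [3, 8]  -> 2 point(s)
  x = 9: RHS = 0, y in [0]  -> 1 point(s)
  x = 10: RHS = 1, y in [1, 10]  -> 2 point(s)
Affine points: 15. Add the point at infinity: total = 16.

#E(F_11) = 16


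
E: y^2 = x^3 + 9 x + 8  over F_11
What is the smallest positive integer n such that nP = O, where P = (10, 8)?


Compute successive multiples of P until we hit O:
  1P = (10, 8)
  2P = (6, 6)
  3P = (9, 9)
  4P = (4, 8)
  5P = (8, 3)
  6P = (2, 1)
  7P = (2, 10)
  8P = (8, 8)
  ... (continuing to 13P)
  13P = O

ord(P) = 13


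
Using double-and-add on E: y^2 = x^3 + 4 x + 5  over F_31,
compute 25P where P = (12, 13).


k = 25 = 11001_2 (binary, LSB first: 10011)
Double-and-add from P = (12, 13):
  bit 0 = 1: acc = O + (12, 13) = (12, 13)
  bit 1 = 0: acc unchanged = (12, 13)
  bit 2 = 0: acc unchanged = (12, 13)
  bit 3 = 1: acc = (12, 13) + (0, 6) = (23, 9)
  bit 4 = 1: acc = (23, 9) + (7, 2) = (11, 4)

25P = (11, 4)


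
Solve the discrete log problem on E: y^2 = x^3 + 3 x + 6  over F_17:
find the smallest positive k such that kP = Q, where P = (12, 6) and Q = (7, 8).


Enumerate multiples of P until we hit Q = (7, 8):
  1P = (12, 6)
  2P = (14, 15)
  3P = (7, 8)
Match found at i = 3.

k = 3


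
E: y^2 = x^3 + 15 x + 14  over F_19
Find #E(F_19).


For each x in F_19, count y with y^2 = x^3 + 15 x + 14 mod 19:
  x = 1: RHS = 11, y in [7, 12]  -> 2 point(s)
  x = 4: RHS = 5, y in [9, 10]  -> 2 point(s)
  x = 5: RHS = 5, y in [9, 10]  -> 2 point(s)
  x = 6: RHS = 16, y in [4, 15]  -> 2 point(s)
  x = 7: RHS = 6, y in [5, 14]  -> 2 point(s)
  x = 8: RHS = 0, y in [0]  -> 1 point(s)
  x = 9: RHS = 4, y in [2, 17]  -> 2 point(s)
  x = 10: RHS = 5, y in [9, 10]  -> 2 point(s)
  x = 11: RHS = 9, y in [3, 16]  -> 2 point(s)
  x = 14: RHS = 4, y in [2, 17]  -> 2 point(s)
  x = 15: RHS = 4, y in [2, 17]  -> 2 point(s)
  x = 18: RHS = 17, y in [6, 13]  -> 2 point(s)
Affine points: 23. Add the point at infinity: total = 24.

#E(F_19) = 24


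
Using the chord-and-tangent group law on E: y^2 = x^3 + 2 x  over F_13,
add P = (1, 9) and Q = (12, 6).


P != Q, so use the chord formula.
s = (y2 - y1) / (x2 - x1) = (10) / (11) mod 13 = 8
x3 = s^2 - x1 - x2 mod 13 = 8^2 - 1 - 12 = 12
y3 = s (x1 - x3) - y1 mod 13 = 8 * (1 - 12) - 9 = 7

P + Q = (12, 7)


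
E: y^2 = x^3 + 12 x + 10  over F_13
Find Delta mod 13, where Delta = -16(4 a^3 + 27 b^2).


4 a^3 + 27 b^2 = 4*12^3 + 27*10^2 = 6912 + 2700 = 9612
Delta = -16 * (9612) = -153792
Delta mod 13 = 11

Delta = 11 (mod 13)


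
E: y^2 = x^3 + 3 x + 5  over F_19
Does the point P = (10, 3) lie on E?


Check whether y^2 = x^3 + 3 x + 5 (mod 19) for (x, y) = (10, 3).
LHS: y^2 = 3^2 mod 19 = 9
RHS: x^3 + 3 x + 5 = 10^3 + 3*10 + 5 mod 19 = 9
LHS = RHS

Yes, on the curve


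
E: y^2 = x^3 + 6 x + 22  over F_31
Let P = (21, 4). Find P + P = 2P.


Doubling: s = (3 x1^2 + a) / (2 y1)
s = (3*21^2 + 6) / (2*4) mod 31 = 15
x3 = s^2 - 2 x1 mod 31 = 15^2 - 2*21 = 28
y3 = s (x1 - x3) - y1 mod 31 = 15 * (21 - 28) - 4 = 15

2P = (28, 15)


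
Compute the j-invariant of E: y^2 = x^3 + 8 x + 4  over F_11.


Delta = -16(4 a^3 + 27 b^2) mod 11 = 8
-1728 * (4 a)^3 = -1728 * (4*8)^3 mod 11 = 1
j = 1 * 8^(-1) mod 11 = 7

j = 7 (mod 11)


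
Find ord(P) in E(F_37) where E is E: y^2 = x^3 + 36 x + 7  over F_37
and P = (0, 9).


Compute successive multiples of P until we hit O:
  1P = (0, 9)
  2P = (4, 20)
  3P = (29, 13)
  4P = (36, 9)
  5P = (1, 28)
  6P = (27, 33)
  7P = (35, 1)
  8P = (18, 30)
  ... (continuing to 38P)
  38P = O

ord(P) = 38


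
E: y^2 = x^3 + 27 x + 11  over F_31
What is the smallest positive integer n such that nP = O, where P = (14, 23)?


Compute successive multiples of P until we hit O:
  1P = (14, 23)
  2P = (10, 17)
  3P = (17, 19)
  4P = (19, 25)
  5P = (18, 25)
  6P = (7, 27)
  7P = (4, 20)
  8P = (1, 15)
  ... (continuing to 26P)
  26P = O

ord(P) = 26


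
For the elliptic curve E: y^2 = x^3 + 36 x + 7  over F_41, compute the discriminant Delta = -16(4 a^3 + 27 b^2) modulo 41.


4 a^3 + 27 b^2 = 4*36^3 + 27*7^2 = 186624 + 1323 = 187947
Delta = -16 * (187947) = -3007152
Delta mod 41 = 34

Delta = 34 (mod 41)


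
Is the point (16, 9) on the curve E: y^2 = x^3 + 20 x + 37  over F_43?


Check whether y^2 = x^3 + 20 x + 37 (mod 43) for (x, y) = (16, 9).
LHS: y^2 = 9^2 mod 43 = 38
RHS: x^3 + 20 x + 37 = 16^3 + 20*16 + 37 mod 43 = 24
LHS != RHS

No, not on the curve


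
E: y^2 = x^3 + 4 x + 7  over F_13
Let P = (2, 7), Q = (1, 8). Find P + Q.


P != Q, so use the chord formula.
s = (y2 - y1) / (x2 - x1) = (1) / (12) mod 13 = 12
x3 = s^2 - x1 - x2 mod 13 = 12^2 - 2 - 1 = 11
y3 = s (x1 - x3) - y1 mod 13 = 12 * (2 - 11) - 7 = 2

P + Q = (11, 2)


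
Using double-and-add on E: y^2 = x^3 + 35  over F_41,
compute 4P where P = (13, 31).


k = 4 = 100_2 (binary, LSB first: 001)
Double-and-add from P = (13, 31):
  bit 0 = 0: acc unchanged = O
  bit 1 = 0: acc unchanged = O
  bit 2 = 1: acc = O + (13, 31) = (13, 31)

4P = (13, 31)


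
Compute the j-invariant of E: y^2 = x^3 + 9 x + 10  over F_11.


Delta = -16(4 a^3 + 27 b^2) mod 11 = 3
-1728 * (4 a)^3 = -1728 * (4*9)^3 mod 11 = 6
j = 6 * 3^(-1) mod 11 = 2

j = 2 (mod 11)


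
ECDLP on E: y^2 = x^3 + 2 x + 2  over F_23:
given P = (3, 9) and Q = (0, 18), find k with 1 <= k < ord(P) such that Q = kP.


Enumerate multiples of P until we hit Q = (0, 18):
  1P = (3, 9)
  2P = (12, 11)
  3P = (16, 6)
  4P = (8, 1)
  5P = (21, 6)
  6P = (15, 16)
  7P = (17, 2)
  8P = (9, 17)
  9P = (0, 18)
Match found at i = 9.

k = 9


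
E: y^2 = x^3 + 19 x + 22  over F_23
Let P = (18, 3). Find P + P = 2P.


Doubling: s = (3 x1^2 + a) / (2 y1)
s = (3*18^2 + 19) / (2*3) mod 23 = 8
x3 = s^2 - 2 x1 mod 23 = 8^2 - 2*18 = 5
y3 = s (x1 - x3) - y1 mod 23 = 8 * (18 - 5) - 3 = 9

2P = (5, 9)


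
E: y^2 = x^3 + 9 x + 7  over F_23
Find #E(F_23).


For each x in F_23, count y with y^2 = x^3 + 9 x + 7 mod 23:
  x = 5: RHS = 16, y in [4, 19]  -> 2 point(s)
  x = 6: RHS = 1, y in [1, 22]  -> 2 point(s)
  x = 8: RHS = 16, y in [4, 19]  -> 2 point(s)
  x = 9: RHS = 12, y in [9, 14]  -> 2 point(s)
  x = 10: RHS = 16, y in [4, 19]  -> 2 point(s)
  x = 12: RHS = 3, y in [7, 16]  -> 2 point(s)
  x = 14: RHS = 2, y in [5, 18]  -> 2 point(s)
  x = 17: RHS = 13, y in [6, 17]  -> 2 point(s)
  x = 21: RHS = 4, y in [2, 21]  -> 2 point(s)
Affine points: 18. Add the point at infinity: total = 19.

#E(F_23) = 19


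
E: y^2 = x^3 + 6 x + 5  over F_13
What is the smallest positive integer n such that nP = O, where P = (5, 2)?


Compute successive multiples of P until we hit O:
  1P = (5, 2)
  2P = (6, 7)
  3P = (1, 5)
  4P = (10, 5)
  5P = (2, 5)
  6P = (7, 0)
  7P = (2, 8)
  8P = (10, 8)
  ... (continuing to 12P)
  12P = O

ord(P) = 12


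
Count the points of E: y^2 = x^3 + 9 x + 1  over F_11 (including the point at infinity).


For each x in F_11, count y with y^2 = x^3 + 9 x + 1 mod 11:
  x = 0: RHS = 1, y in [1, 10]  -> 2 point(s)
  x = 1: RHS = 0, y in [0]  -> 1 point(s)
  x = 2: RHS = 5, y in [4, 7]  -> 2 point(s)
  x = 3: RHS = 0, y in [0]  -> 1 point(s)
  x = 7: RHS = 0, y in [0]  -> 1 point(s)
Affine points: 7. Add the point at infinity: total = 8.

#E(F_11) = 8


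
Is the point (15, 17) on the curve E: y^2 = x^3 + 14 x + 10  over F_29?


Check whether y^2 = x^3 + 14 x + 10 (mod 29) for (x, y) = (15, 17).
LHS: y^2 = 17^2 mod 29 = 28
RHS: x^3 + 14 x + 10 = 15^3 + 14*15 + 10 mod 29 = 28
LHS = RHS

Yes, on the curve


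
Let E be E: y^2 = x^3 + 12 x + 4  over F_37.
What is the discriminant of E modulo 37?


4 a^3 + 27 b^2 = 4*12^3 + 27*4^2 = 6912 + 432 = 7344
Delta = -16 * (7344) = -117504
Delta mod 37 = 8

Delta = 8 (mod 37)


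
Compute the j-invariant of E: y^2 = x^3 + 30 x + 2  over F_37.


Delta = -16(4 a^3 + 27 b^2) mod 37 = 22
-1728 * (4 a)^3 = -1728 * (4*30)^3 mod 37 = 27
j = 27 * 22^(-1) mod 37 = 13

j = 13 (mod 37)


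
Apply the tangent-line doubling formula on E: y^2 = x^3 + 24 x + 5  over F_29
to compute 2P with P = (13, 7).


Doubling: s = (3 x1^2 + a) / (2 y1)
s = (3*13^2 + 24) / (2*7) mod 29 = 11
x3 = s^2 - 2 x1 mod 29 = 11^2 - 2*13 = 8
y3 = s (x1 - x3) - y1 mod 29 = 11 * (13 - 8) - 7 = 19

2P = (8, 19)


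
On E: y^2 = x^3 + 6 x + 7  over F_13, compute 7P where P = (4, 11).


k = 7 = 111_2 (binary, LSB first: 111)
Double-and-add from P = (4, 11):
  bit 0 = 1: acc = O + (4, 11) = (4, 11)
  bit 1 = 1: acc = (4, 11) + (2, 1) = (6, 5)
  bit 2 = 1: acc = (6, 5) + (12, 0) = (4, 2)

7P = (4, 2)


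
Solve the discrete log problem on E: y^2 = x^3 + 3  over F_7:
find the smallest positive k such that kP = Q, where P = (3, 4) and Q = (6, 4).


Enumerate multiples of P until we hit Q = (6, 4):
  1P = (3, 4)
  2P = (2, 2)
  3P = (6, 4)
Match found at i = 3.

k = 3


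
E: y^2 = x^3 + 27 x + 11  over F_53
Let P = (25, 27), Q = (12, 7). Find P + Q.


P != Q, so use the chord formula.
s = (y2 - y1) / (x2 - x1) = (33) / (40) mod 53 = 26
x3 = s^2 - x1 - x2 mod 53 = 26^2 - 25 - 12 = 3
y3 = s (x1 - x3) - y1 mod 53 = 26 * (25 - 3) - 27 = 15

P + Q = (3, 15)


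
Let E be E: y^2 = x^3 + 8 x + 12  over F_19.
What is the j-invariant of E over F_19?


Delta = -16(4 a^3 + 27 b^2) mod 19 = 5
-1728 * (4 a)^3 = -1728 * (4*8)^3 mod 19 = 12
j = 12 * 5^(-1) mod 19 = 10

j = 10 (mod 19)


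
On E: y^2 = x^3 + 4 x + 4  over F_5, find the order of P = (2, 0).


Compute successive multiples of P until we hit O:
  1P = (2, 0)
  2P = O

ord(P) = 2


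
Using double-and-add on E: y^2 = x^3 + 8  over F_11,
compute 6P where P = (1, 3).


k = 6 = 110_2 (binary, LSB first: 011)
Double-and-add from P = (1, 3):
  bit 0 = 0: acc unchanged = O
  bit 1 = 1: acc = O + (1, 8) = (1, 8)
  bit 2 = 1: acc = (1, 8) + (1, 3) = O

6P = O


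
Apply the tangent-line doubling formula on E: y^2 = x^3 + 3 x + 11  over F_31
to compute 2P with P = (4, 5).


Doubling: s = (3 x1^2 + a) / (2 y1)
s = (3*4^2 + 3) / (2*5) mod 31 = 2
x3 = s^2 - 2 x1 mod 31 = 2^2 - 2*4 = 27
y3 = s (x1 - x3) - y1 mod 31 = 2 * (4 - 27) - 5 = 11

2P = (27, 11)


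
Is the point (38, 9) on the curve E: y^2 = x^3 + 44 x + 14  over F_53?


Check whether y^2 = x^3 + 44 x + 14 (mod 53) for (x, y) = (38, 9).
LHS: y^2 = 9^2 mod 53 = 28
RHS: x^3 + 44 x + 14 = 38^3 + 44*38 + 14 mod 53 = 7
LHS != RHS

No, not on the curve


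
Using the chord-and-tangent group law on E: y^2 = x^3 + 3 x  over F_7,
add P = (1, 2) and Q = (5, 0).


P != Q, so use the chord formula.
s = (y2 - y1) / (x2 - x1) = (5) / (4) mod 7 = 3
x3 = s^2 - x1 - x2 mod 7 = 3^2 - 1 - 5 = 3
y3 = s (x1 - x3) - y1 mod 7 = 3 * (1 - 3) - 2 = 6

P + Q = (3, 6)
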